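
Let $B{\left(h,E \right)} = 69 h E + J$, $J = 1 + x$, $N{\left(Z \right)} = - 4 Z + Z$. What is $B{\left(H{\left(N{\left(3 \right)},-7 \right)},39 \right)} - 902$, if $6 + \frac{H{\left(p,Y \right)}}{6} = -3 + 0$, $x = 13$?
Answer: $-146202$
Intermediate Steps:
$N{\left(Z \right)} = - 3 Z$
$H{\left(p,Y \right)} = -54$ ($H{\left(p,Y \right)} = -36 + 6 \left(-3 + 0\right) = -36 + 6 \left(-3\right) = -36 - 18 = -54$)
$J = 14$ ($J = 1 + 13 = 14$)
$B{\left(h,E \right)} = 14 + 69 E h$ ($B{\left(h,E \right)} = 69 h E + 14 = 69 E h + 14 = 14 + 69 E h$)
$B{\left(H{\left(N{\left(3 \right)},-7 \right)},39 \right)} - 902 = \left(14 + 69 \cdot 39 \left(-54\right)\right) - 902 = \left(14 - 145314\right) - 902 = -145300 - 902 = -146202$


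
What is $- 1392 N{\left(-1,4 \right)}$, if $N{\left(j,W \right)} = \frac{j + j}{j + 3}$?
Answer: $1392$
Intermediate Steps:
$N{\left(j,W \right)} = \frac{2 j}{3 + j}$
$- 1392 N{\left(-1,4 \right)} = - 1392 \cdot 2 \left(-1\right) \frac{1}{3 - 1} = - 1392 \cdot 2 \left(-1\right) \frac{1}{2} = \left(-1392\right) \left(-1\right) = 1392$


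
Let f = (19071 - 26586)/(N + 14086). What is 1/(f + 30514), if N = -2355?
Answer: 11731/357952219 ≈ 3.2773e-5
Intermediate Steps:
f = -7515/11731 (f = (19071 - 26586)/(-2355 + 14086) = -7515/11731 ≈ -0.64061)
1/(f + 30514) = 1/(-7515/11731 + 30514) = 1/(357952219/11731) = 11731/357952219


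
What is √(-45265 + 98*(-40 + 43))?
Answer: I*√44971 ≈ 212.06*I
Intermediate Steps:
√(-45265 + 98*(-40 + 43)) = √(-45265 + 98*3) = √(-45265 + 294) = √(-44971) = I*√44971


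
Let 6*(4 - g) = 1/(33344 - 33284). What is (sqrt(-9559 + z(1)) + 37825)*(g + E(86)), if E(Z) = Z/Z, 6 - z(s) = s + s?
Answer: 13609435/72 + 12593*I*sqrt(195)/360 ≈ 1.8902e+5 + 488.48*I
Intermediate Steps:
g = 1439/360 (g = 4 - 1/(6*(33344 - 33284)) = 4 - 1/6/60 = 4 - 1/6*1/60 = 4 - 1/360 = 1439/360 ≈ 3.9972)
z(s) = 6 - 2*s (z(s) = 6 - (s + s) = 6 - 2*s)
E(Z) = 1
(sqrt(-9559 + z(1)) + 37825)*(g + E(86)) = (sqrt(-9559 + (6 - 2*1)) + 37825)*(1439/360 + 1) = (sqrt(-9559 + (6 - 2)) + 37825)*(1799/360) = (sqrt(-9559 + 4) + 37825)*(1799/360) = (sqrt(-9555) + 37825)*(1799/360) = (7*I*sqrt(195) + 37825)*(1799/360) = (37825 + 7*I*sqrt(195))*(1799/360) = 13609435/72 + 12593*I*sqrt(195)/360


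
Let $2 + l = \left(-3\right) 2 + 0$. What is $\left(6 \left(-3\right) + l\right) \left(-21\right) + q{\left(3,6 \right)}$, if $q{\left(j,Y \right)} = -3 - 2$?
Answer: $541$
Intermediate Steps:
$q{\left(j,Y \right)} = -5$ ($q{\left(j,Y \right)} = -3 - 2 = -5$)
$l = -8$ ($l = -2 + \left(\left(-3\right) 2 + 0\right) = -2 + \left(-6 + 0\right) = -2 - 6 = -8$)
$\left(6 \left(-3\right) + l\right) \left(-21\right) + q{\left(3,6 \right)} = \left(6 \left(-3\right) - 8\right) \left(-21\right) - 5 = \left(-18 - 8\right) \left(-21\right) - 5 = \left(-26\right) \left(-21\right) - 5 = 546 - 5 = 541$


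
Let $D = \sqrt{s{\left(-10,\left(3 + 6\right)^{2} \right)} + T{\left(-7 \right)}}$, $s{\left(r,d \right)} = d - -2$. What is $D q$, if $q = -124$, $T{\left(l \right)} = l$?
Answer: $- 248 \sqrt{19} \approx -1081.0$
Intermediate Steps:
$s{\left(r,d \right)} = 2 + d$ ($s{\left(r,d \right)} = d + 2 = 2 + d$)
$D = 2 \sqrt{19}$ ($D = \sqrt{\left(2 + \left(3 + 6\right)^{2}\right) - 7} = \sqrt{\left(2 + 9^{2}\right) - 7} = \sqrt{\left(2 + 81\right) - 7} = \sqrt{83 - 7} = \sqrt{76} = 2 \sqrt{19} \approx 8.7178$)
$D q = 2 \sqrt{19} \left(-124\right) = - 248 \sqrt{19}$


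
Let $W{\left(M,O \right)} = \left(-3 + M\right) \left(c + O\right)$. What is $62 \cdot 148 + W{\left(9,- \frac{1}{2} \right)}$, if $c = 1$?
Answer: $9179$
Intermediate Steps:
$W{\left(M,O \right)} = \left(1 + O\right) \left(-3 + M\right)$ ($W{\left(M,O \right)} = \left(-3 + M\right) \left(1 + O\right) = \left(1 + O\right) \left(-3 + M\right)$)
$62 \cdot 148 + W{\left(9,- \frac{1}{2} \right)} = 62 \cdot 148 + \left(-3 + 9 - 3 \left(- \frac{1}{2}\right) + 9 \left(- \frac{1}{2}\right)\right) = 9176 + \left(-3 + 9 - 3 \left(\left(-1\right) \frac{1}{2}\right) + 9 \left(\left(-1\right) \frac{1}{2}\right)\right) = 9176 + \left(-3 + 9 - - \frac{3}{2} + 9 \left(- \frac{1}{2}\right)\right) = 9176 + \left(-3 + 9 + \frac{3}{2} - \frac{9}{2}\right) = 9176 + 3 = 9179$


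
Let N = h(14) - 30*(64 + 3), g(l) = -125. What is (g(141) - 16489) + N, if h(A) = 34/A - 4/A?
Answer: -130353/7 ≈ -18622.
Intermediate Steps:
h(A) = 30/A
N = -14055/7 (N = 30/14 - 30*(64 + 3) = 30*(1/14) - 30*67 = 15/7 - 1*2010 = 15/7 - 2010 = -14055/7 ≈ -2007.9)
(g(141) - 16489) + N = (-125 - 16489) - 14055/7 = -16614 - 14055/7 = -130353/7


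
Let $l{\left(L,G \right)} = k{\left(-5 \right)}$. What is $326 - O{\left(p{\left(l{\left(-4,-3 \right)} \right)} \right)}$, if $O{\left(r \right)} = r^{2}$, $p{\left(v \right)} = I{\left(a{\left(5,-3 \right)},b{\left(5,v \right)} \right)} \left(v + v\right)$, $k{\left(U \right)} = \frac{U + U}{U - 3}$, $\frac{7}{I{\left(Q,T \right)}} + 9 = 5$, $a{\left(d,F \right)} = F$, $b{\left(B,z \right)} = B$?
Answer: $\frac{19639}{64} \approx 306.86$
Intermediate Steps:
$I{\left(Q,T \right)} = - \frac{7}{4}$ ($I{\left(Q,T \right)} = \frac{7}{-9 + 5} = \frac{7}{-4} = 7 \left(- \frac{1}{4}\right) = - \frac{7}{4}$)
$k{\left(U \right)} = \frac{2 U}{-3 + U}$
$l{\left(L,G \right)} = \frac{5}{4}$ ($l{\left(L,G \right)} = 2 \left(-5\right) \frac{1}{-3 - 5} = 2 \left(-5\right) \frac{1}{-8} = 2 \left(-5\right) \left(- \frac{1}{8}\right) = \frac{5}{4}$)
$p{\left(v \right)} = - \frac{7 v}{2}$ ($p{\left(v \right)} = - \frac{7 \left(v + v\right)}{4} = - \frac{7 \cdot 2 v}{4} = - \frac{7 v}{2}$)
$326 - O{\left(p{\left(l{\left(-4,-3 \right)} \right)} \right)} = 326 - \left(\left(- \frac{7}{2}\right) \frac{5}{4}\right)^{2} = 326 - \left(- \frac{35}{8}\right)^{2} = 326 - \frac{1225}{64} = \frac{19639}{64}$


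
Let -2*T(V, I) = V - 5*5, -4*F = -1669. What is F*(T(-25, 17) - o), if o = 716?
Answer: -1153279/4 ≈ -2.8832e+5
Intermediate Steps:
F = 1669/4 (F = -¼*(-1669) = 1669/4 ≈ 417.25)
T(V, I) = 25/2 - V/2 (T(V, I) = -(V - 5*5)/2 = -(V - 25)/2 = -(-25 + V)/2 = 25/2 - V/2)
F*(T(-25, 17) - o) = 1669*((25/2 - ½*(-25)) - 1*716)/4 = 1669*((25/2 + 25/2) - 716)/4 = 1669*(25 - 716)/4 = (1669/4)*(-691) = -1153279/4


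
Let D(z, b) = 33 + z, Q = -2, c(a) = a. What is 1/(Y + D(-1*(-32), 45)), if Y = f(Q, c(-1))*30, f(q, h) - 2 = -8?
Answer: -1/115 ≈ -0.0086956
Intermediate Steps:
f(q, h) = -6 (f(q, h) = 2 - 8 = -6)
Y = -180 (Y = -6*30 = -180)
1/(Y + D(-1*(-32), 45)) = 1/(-180 + (33 - 1*(-32))) = 1/(-180 + (33 + 32)) = 1/(-180 + 65) = 1/(-115) = -1/115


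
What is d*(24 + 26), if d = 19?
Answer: 950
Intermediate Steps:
d*(24 + 26) = 19*(24 + 26) = 19*50 = 950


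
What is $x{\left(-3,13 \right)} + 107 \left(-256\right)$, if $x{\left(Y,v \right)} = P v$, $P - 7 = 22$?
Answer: $-27015$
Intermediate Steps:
$P = 29$ ($P = 7 + 22 = 29$)
$x{\left(Y,v \right)} = 29 v$
$x{\left(-3,13 \right)} + 107 \left(-256\right) = 29 \cdot 13 + 107 \left(-256\right) = 377 - 27392 = -27015$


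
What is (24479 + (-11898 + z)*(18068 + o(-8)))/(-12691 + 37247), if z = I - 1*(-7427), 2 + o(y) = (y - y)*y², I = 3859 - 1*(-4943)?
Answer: 78268325/24556 ≈ 3187.3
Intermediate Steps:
I = 8802 (I = 3859 + 4943 = 8802)
o(y) = -2 (o(y) = -2 + (y - y)*y² = -2 + 0*y² = -2 + 0 = -2)
z = 16229 (z = 8802 - 1*(-7427) = 8802 + 7427 = 16229)
(24479 + (-11898 + z)*(18068 + o(-8)))/(-12691 + 37247) = (24479 + (-11898 + 16229)*(18068 - 2))/(-12691 + 37247) = (24479 + 4331*18066)/24556 = (24479 + 78243846)*(1/24556) = 78268325*(1/24556) = 78268325/24556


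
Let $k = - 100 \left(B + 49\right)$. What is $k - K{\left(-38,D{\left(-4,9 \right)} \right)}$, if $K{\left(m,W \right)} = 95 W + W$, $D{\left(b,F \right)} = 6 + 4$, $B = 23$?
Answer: $-8160$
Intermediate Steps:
$D{\left(b,F \right)} = 10$
$K{\left(m,W \right)} = 96 W$
$k = -7200$ ($k = - 100 \left(23 + 49\right) = \left(-100\right) 72 = -7200$)
$k - K{\left(-38,D{\left(-4,9 \right)} \right)} = -7200 - 96 \cdot 10 = -7200 - 960 = -8160$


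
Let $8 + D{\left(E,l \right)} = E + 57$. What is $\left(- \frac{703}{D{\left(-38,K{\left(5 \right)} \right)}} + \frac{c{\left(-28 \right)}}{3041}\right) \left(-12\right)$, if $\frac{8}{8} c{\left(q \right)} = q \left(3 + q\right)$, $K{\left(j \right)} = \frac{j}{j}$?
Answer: $\frac{25561476}{33451} \approx 764.15$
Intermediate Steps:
$K{\left(j \right)} = 1$
$D{\left(E,l \right)} = 49 + E$ ($D{\left(E,l \right)} = -8 + \left(E + 57\right) = -8 + \left(57 + E\right) = 49 + E$)
$c{\left(q \right)} = q \left(3 + q\right)$
$\left(- \frac{703}{D{\left(-38,K{\left(5 \right)} \right)}} + \frac{c{\left(-28 \right)}}{3041}\right) \left(-12\right) = \left(- \frac{703}{49 - 38} + \frac{\left(-28\right) \left(3 - 28\right)}{3041}\right) \left(-12\right) = \left(- \frac{703}{11} + \left(-28\right) \left(-25\right) \frac{1}{3041}\right) \left(-12\right) = \left(\left(-703\right) \frac{1}{11} + 700 \cdot \frac{1}{3041}\right) \left(-12\right) = \left(- \frac{703}{11} + \frac{700}{3041}\right) \left(-12\right) = \left(- \frac{2130123}{33451}\right) \left(-12\right) = \frac{25561476}{33451}$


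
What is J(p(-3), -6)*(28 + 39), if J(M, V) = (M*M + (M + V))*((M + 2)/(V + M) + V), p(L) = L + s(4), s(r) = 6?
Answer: -3082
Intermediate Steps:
p(L) = 6 + L (p(L) = L + 6 = 6 + L)
J(M, V) = (V + (2 + M)/(M + V))*(M + V + M**2) (J(M, V) = (M**2 + (M + V))*((2 + M)/(M + V) + V) = (M + V + M**2)*((2 + M)/(M + V) + V) = (M + V + M**2)*(V + (2 + M)/(M + V)) = (V + (2 + M)/(M + V))*(M + V + M**2))
J(p(-3), -6)*(28 + 39) = (((6 - 3)**3 + (-6)**3 + 2*(6 - 3) + 2*(-6) + 3*(6 - 3)**2 + (6 - 3)*(-6) - 6*(6 - 3)**2 - 6*(6 - 3)**3 + (6 - 3)**2*(-6)**2 + 2*(6 - 3)*(-6)**2)/((6 - 3) - 6))*(28 + 39) = ((3**3 - 216 + 2*3 - 12 + 3*3**2 + 3*(-6) - 6*3**2 - 6*3**3 + 3**2*36 + 2*3*36)/(3 - 6))*67 = ((27 - 216 + 6 - 12 + 3*9 - 18 - 6*9 - 6*27 + 9*36 + 216)/(-3))*67 = -(27 - 216 + 6 - 12 + 27 - 18 - 54 - 162 + 324 + 216)/3*67 = -1/3*138*67 = -46*67 = -3082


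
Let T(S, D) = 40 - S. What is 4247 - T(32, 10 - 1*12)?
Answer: 4239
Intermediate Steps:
4247 - T(32, 10 - 1*12) = 4247 - (40 - 1*32) = 4247 - (40 - 32) = 4247 - 1*8 = 4247 - 8 = 4239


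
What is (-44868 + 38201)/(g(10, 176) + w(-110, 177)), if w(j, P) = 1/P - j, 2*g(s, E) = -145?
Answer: -2360118/13277 ≈ -177.76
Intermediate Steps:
g(s, E) = -145/2 (g(s, E) = (½)*(-145) = -145/2)
(-44868 + 38201)/(g(10, 176) + w(-110, 177)) = (-44868 + 38201)/(-145/2 + (1/177 - 1*(-110))) = -6667/(-145/2 + (1/177 + 110)) = -6667/(-145/2 + 19471/177) = -6667/13277/354 = -6667*354/13277 = -2360118/13277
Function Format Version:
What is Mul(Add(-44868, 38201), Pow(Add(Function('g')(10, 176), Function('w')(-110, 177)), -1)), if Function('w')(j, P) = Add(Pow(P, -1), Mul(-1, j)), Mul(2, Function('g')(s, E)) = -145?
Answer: Rational(-2360118, 13277) ≈ -177.76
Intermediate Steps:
Function('g')(s, E) = Rational(-145, 2) (Function('g')(s, E) = Mul(Rational(1, 2), -145) = Rational(-145, 2))
Mul(Add(-44868, 38201), Pow(Add(Function('g')(10, 176), Function('w')(-110, 177)), -1)) = Mul(Add(-44868, 38201), Pow(Add(Rational(-145, 2), Add(Pow(177, -1), Mul(-1, -110))), -1)) = Mul(-6667, Pow(Add(Rational(-145, 2), Add(Rational(1, 177), 110)), -1)) = Mul(-6667, Pow(Add(Rational(-145, 2), Rational(19471, 177)), -1)) = Mul(-6667, Pow(Rational(13277, 354), -1)) = Mul(-6667, Rational(354, 13277)) = Rational(-2360118, 13277)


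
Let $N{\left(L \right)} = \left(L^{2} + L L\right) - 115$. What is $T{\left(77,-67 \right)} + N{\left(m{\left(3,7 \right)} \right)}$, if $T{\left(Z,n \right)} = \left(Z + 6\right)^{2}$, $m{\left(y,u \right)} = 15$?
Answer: $7224$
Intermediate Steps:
$T{\left(Z,n \right)} = \left(6 + Z\right)^{2}$
$N{\left(L \right)} = -115 + 2 L^{2}$ ($N{\left(L \right)} = \left(L^{2} + L^{2}\right) - 115 = 2 L^{2} - 115 = -115 + 2 L^{2}$)
$T{\left(77,-67 \right)} + N{\left(m{\left(3,7 \right)} \right)} = \left(6 + 77\right)^{2} - \left(115 - 2 \cdot 15^{2}\right) = 83^{2} + \left(-115 + 2 \cdot 225\right) = 6889 + \left(-115 + 450\right) = 6889 + 335 = 7224$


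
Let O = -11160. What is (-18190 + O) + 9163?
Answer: -20187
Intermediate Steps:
(-18190 + O) + 9163 = (-18190 - 11160) + 9163 = -29350 + 9163 = -20187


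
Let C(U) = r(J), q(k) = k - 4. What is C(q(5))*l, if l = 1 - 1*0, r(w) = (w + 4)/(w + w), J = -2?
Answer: -1/2 ≈ -0.50000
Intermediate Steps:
q(k) = -4 + k
r(w) = (4 + w)/(2*w) (r(w) = (4 + w)/((2*w)) = (4 + w)*(1/(2*w)) = (4 + w)/(2*w))
C(U) = -1/2 (C(U) = (1/2)*(4 - 2)/(-2) = (1/2)*(-1/2)*2 = -1/2)
l = 1 (l = 1 + 0 = 1)
C(q(5))*l = -1/2*1 = -1/2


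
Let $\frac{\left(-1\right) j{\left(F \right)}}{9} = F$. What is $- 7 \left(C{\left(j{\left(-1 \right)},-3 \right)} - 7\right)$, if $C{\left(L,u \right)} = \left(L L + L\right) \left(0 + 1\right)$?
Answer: $-581$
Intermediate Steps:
$j{\left(F \right)} = - 9 F$
$C{\left(L,u \right)} = L + L^{2}$ ($C{\left(L,u \right)} = \left(L^{2} + L\right) 1 = \left(L + L^{2}\right) 1 = L + L^{2}$)
$- 7 \left(C{\left(j{\left(-1 \right)},-3 \right)} - 7\right) = - 7 \left(\left(-9\right) \left(-1\right) \left(1 - -9\right) - 7\right) = - 7 \left(9 \left(1 + 9\right) - 7\right) = - 7 \left(9 \cdot 10 - 7\right) = - 7 \left(90 - 7\right) = \left(-7\right) 83 = -581$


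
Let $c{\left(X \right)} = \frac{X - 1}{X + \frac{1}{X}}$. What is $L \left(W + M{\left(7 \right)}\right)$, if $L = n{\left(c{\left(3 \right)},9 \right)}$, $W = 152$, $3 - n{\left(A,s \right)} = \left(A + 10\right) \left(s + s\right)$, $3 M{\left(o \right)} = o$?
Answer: $- \frac{144919}{5} \approx -28984.0$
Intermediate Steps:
$c{\left(X \right)} = \frac{-1 + X}{X + \frac{1}{X}}$
$M{\left(o \right)} = \frac{o}{3}$
$n{\left(A,s \right)} = 3 - 2 s \left(10 + A\right)$ ($n{\left(A,s \right)} = 3 - \left(A + 10\right) \left(s + s\right) = 3 - \left(10 + A\right) 2 s = 3 - 2 s \left(10 + A\right)$)
$L = - \frac{939}{5}$ ($L = 3 - 180 - 2 \frac{3 \left(-1 + 3\right)}{1 + 3^{2}} \cdot 9 = 3 - 180 - 2 \cdot 3 \frac{1}{1 + 9} \cdot 2 \cdot 9 = 3 - 180 - 2 \cdot 3 \cdot \frac{1}{10} \cdot 2 \cdot 9 = 3 - 180 - \frac{6}{5} \cdot 9 = 3 - 180 - \frac{54}{5} = - \frac{939}{5} \approx -187.8$)
$L \left(W + M{\left(7 \right)}\right) = - \frac{939 \left(152 + \frac{1}{3} \cdot 7\right)}{5} = - \frac{939 \left(152 + \frac{7}{3}\right)}{5} = \left(- \frac{939}{5}\right) \frac{463}{3} = - \frac{144919}{5}$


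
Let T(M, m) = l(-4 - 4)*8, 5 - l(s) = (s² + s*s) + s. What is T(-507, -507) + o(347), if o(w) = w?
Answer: -573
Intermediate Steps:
l(s) = 5 - s - 2*s² (l(s) = 5 - ((s² + s*s) + s) = 5 - ((s² + s²) + s) = 5 - (2*s² + s) = 5 - (s + 2*s²) = 5 + (-s - 2*s²) = 5 - s - 2*s²)
T(M, m) = -920 (T(M, m) = (5 - (-4 - 4) - 2*(-4 - 4)²)*8 = (5 - 1*(-8) - 2*(-8)²)*8 = (5 + 8 - 2*64)*8 = (5 + 8 - 128)*8 = -115*8 = -920)
T(-507, -507) + o(347) = -920 + 347 = -573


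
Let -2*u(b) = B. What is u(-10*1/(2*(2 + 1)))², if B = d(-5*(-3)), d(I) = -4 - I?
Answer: 361/4 ≈ 90.250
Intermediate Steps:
B = -19 (B = -4 - (-5)*(-3) = -4 - 1*15 = -4 - 15 = -19)
u(b) = 19/2 (u(b) = -½*(-19) = 19/2)
u(-10*1/(2*(2 + 1)))² = (19/2)² = 361/4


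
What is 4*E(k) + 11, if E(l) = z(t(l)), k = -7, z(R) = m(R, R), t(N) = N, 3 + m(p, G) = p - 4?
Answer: -45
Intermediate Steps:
m(p, G) = -7 + p (m(p, G) = -3 + (p - 4) = -3 + (-4 + p) = -7 + p)
z(R) = -7 + R
E(l) = -7 + l
4*E(k) + 11 = 4*(-7 - 7) + 11 = 4*(-14) + 11 = -56 + 11 = -45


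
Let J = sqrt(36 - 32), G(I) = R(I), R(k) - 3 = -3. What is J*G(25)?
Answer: 0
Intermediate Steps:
R(k) = 0 (R(k) = 3 - 3 = 0)
G(I) = 0
J = 2 (J = sqrt(4) = 2)
J*G(25) = 2*0 = 0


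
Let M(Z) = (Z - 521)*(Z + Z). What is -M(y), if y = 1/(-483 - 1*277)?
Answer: -395961/288800 ≈ -1.3711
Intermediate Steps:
y = -1/760 (y = 1/(-483 - 277) = 1/(-760) = -1/760 ≈ -0.0013158)
M(Z) = 2*Z*(-521 + Z) (M(Z) = (-521 + Z)*(2*Z) = 2*Z*(-521 + Z))
-M(y) = -2*(-1)*(-521 - 1/760)/760 = -2*(-1)*(-395961)/(760*760) = -1*395961/288800 = -395961/288800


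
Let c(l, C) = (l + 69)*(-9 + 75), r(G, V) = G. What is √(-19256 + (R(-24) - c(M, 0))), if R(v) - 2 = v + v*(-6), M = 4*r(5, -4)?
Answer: 4*I*√1563 ≈ 158.14*I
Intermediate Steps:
M = 20 (M = 4*5 = 20)
R(v) = 2 - 5*v (R(v) = 2 + (v + v*(-6)) = 2 + (v - 6*v) = 2 - 5*v)
c(l, C) = 4554 + 66*l (c(l, C) = (69 + l)*66 = 4554 + 66*l)
√(-19256 + (R(-24) - c(M, 0))) = √(-19256 + ((2 - 5*(-24)) - (4554 + 66*20))) = √(-19256 + ((2 + 120) - (4554 + 1320))) = √(-19256 + (122 - 1*5874)) = √(-19256 + (122 - 5874)) = √(-19256 - 5752) = √(-25008) = 4*I*√1563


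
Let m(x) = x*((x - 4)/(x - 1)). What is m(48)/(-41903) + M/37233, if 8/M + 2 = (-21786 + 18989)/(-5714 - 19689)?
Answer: -596496858664/502916199702111 ≈ -0.0011861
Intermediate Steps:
m(x) = x*(-4 + x)/(-1 + x) (m(x) = x*((-4 + x)/(-1 + x)) = x*(-4 + x)/(-1 + x))
M = -203224/48009 (M = 8/(-2 + (-21786 + 18989)/(-5714 - 19689)) = 8/(-2 - 2797/(-25403)) = 8/(-2 - 2797*(-1/25403)) = 8/(-2 + 2797/25403) = 8/(-48009/25403) = 8*(-25403/48009) = -203224/48009 ≈ -4.2330)
m(48)/(-41903) + M/37233 = (48*(-4 + 48)/(-1 + 48))/(-41903) - 203224/48009/37233 = (48*44/47)*(-1/41903) - 203224/48009*1/37233 = (48*(1/47)*44)*(-1/41903) - 29032/255359871 = (2112/47)*(-1/41903) - 29032/255359871 = -2112/1969441 - 29032/255359871 = -596496858664/502916199702111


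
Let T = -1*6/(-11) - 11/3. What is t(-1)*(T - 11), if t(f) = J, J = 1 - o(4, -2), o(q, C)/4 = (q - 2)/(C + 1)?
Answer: -1398/11 ≈ -127.09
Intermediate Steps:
o(q, C) = 4*(-2 + q)/(1 + C) (o(q, C) = 4*((q - 2)/(C + 1)) = 4*((-2 + q)/(1 + C)) = 4*(-2 + q)/(1 + C))
T = -103/33 (T = -6*(-1/11) - 11*1/3 = 6/11 - 11/3 = -103/33 ≈ -3.1212)
J = 9 (J = 1 - 4*(-2 + 4)/(1 - 2) = 1 - 4*2/(-1) = 1 - 4*(-1)*2 = 1 - 1*(-8) = 1 + 8 = 9)
t(f) = 9
t(-1)*(T - 11) = 9*(-103/33 - 11) = 9*(-466/33) = -1398/11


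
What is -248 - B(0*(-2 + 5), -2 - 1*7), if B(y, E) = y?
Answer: -248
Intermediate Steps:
-248 - B(0*(-2 + 5), -2 - 1*7) = -248 - 0*(-2 + 5) = -248 - 0*3 = -248 - 1*0 = -248 + 0 = -248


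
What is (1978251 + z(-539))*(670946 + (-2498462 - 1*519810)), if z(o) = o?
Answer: -4642334798112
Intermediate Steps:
(1978251 + z(-539))*(670946 + (-2498462 - 1*519810)) = (1978251 - 539)*(670946 + (-2498462 - 1*519810)) = 1977712*(670946 + (-2498462 - 519810)) = 1977712*(670946 - 3018272) = 1977712*(-2347326) = -4642334798112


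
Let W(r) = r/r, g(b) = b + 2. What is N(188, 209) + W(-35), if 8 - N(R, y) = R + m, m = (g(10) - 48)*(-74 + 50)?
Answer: -1043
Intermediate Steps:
g(b) = 2 + b
W(r) = 1
m = 864 (m = ((2 + 10) - 48)*(-74 + 50) = (12 - 48)*(-24) = -36*(-24) = 864)
N(R, y) = -856 - R (N(R, y) = 8 - (R + 864) = 8 - (864 + R) = 8 + (-864 - R) = -856 - R)
N(188, 209) + W(-35) = (-856 - 1*188) + 1 = (-856 - 188) + 1 = -1044 + 1 = -1043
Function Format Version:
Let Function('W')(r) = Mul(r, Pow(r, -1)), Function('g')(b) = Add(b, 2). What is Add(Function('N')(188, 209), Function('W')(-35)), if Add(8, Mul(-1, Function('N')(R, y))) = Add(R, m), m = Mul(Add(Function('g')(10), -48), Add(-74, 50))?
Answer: -1043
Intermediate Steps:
Function('g')(b) = Add(2, b)
Function('W')(r) = 1
m = 864 (m = Mul(Add(Add(2, 10), -48), Add(-74, 50)) = Mul(Add(12, -48), -24) = Mul(-36, -24) = 864)
Function('N')(R, y) = Add(-856, Mul(-1, R)) (Function('N')(R, y) = Add(8, Mul(-1, Add(R, 864))) = Add(8, Mul(-1, Add(864, R))) = Add(8, Add(-864, Mul(-1, R))) = Add(-856, Mul(-1, R)))
Add(Function('N')(188, 209), Function('W')(-35)) = Add(Add(-856, Mul(-1, 188)), 1) = Add(Add(-856, -188), 1) = Add(-1044, 1) = -1043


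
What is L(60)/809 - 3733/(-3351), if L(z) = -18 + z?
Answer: 3160739/2710959 ≈ 1.1659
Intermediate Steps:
L(60)/809 - 3733/(-3351) = (-18 + 60)/809 - 3733/(-3351) = 42*(1/809) - 3733*(-1/3351) = 42/809 + 3733/3351 = 3160739/2710959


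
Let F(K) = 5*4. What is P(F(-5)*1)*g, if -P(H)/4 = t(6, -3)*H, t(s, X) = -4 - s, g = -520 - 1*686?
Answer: -964800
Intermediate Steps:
F(K) = 20
g = -1206 (g = -520 - 686 = -1206)
P(H) = 40*H (P(H) = -4*(-4 - 1*6)*H = -4*(-4 - 6)*H = -(-40)*H = 40*H)
P(F(-5)*1)*g = (40*(20*1))*(-1206) = (40*20)*(-1206) = 800*(-1206) = -964800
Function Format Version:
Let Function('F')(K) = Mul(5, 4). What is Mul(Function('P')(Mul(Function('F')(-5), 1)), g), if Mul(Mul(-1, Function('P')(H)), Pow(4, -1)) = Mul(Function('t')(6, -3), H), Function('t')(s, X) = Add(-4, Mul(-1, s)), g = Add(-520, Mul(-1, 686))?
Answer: -964800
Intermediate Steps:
Function('F')(K) = 20
g = -1206 (g = Add(-520, -686) = -1206)
Function('P')(H) = Mul(40, H) (Function('P')(H) = Mul(-4, Mul(Add(-4, Mul(-1, 6)), H)) = Mul(-4, Mul(Add(-4, -6), H)) = Mul(-4, Mul(-10, H)) = Mul(40, H))
Mul(Function('P')(Mul(Function('F')(-5), 1)), g) = Mul(Mul(40, Mul(20, 1)), -1206) = Mul(Mul(40, 20), -1206) = Mul(800, -1206) = -964800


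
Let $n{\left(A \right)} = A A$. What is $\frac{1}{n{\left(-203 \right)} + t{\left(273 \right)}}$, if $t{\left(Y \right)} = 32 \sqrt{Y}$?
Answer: $\frac{5887}{242557447} - \frac{32 \sqrt{273}}{1697902129} \approx 2.3959 \cdot 10^{-5}$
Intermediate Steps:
$n{\left(A \right)} = A^{2}$
$\frac{1}{n{\left(-203 \right)} + t{\left(273 \right)}} = \frac{1}{\left(-203\right)^{2} + 32 \sqrt{273}} = \frac{1}{41209 + 32 \sqrt{273}}$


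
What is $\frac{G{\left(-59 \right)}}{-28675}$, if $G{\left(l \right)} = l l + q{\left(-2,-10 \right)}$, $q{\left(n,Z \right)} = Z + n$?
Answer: $- \frac{3469}{28675} \approx -0.12098$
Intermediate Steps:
$G{\left(l \right)} = -12 + l^{2}$ ($G{\left(l \right)} = l l - 12 = l^{2} - 12 = -12 + l^{2}$)
$\frac{G{\left(-59 \right)}}{-28675} = \frac{-12 + \left(-59\right)^{2}}{-28675} = \left(-12 + 3481\right) \left(- \frac{1}{28675}\right) = 3469 \left(- \frac{1}{28675}\right) = - \frac{3469}{28675}$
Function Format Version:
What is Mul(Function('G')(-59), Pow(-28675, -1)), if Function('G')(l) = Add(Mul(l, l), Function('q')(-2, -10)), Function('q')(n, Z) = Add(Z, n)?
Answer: Rational(-3469, 28675) ≈ -0.12098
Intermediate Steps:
Function('G')(l) = Add(-12, Pow(l, 2)) (Function('G')(l) = Add(Mul(l, l), Add(-10, -2)) = Add(Pow(l, 2), -12) = Add(-12, Pow(l, 2)))
Mul(Function('G')(-59), Pow(-28675, -1)) = Mul(Add(-12, Pow(-59, 2)), Pow(-28675, -1)) = Mul(Add(-12, 3481), Rational(-1, 28675)) = Mul(3469, Rational(-1, 28675)) = Rational(-3469, 28675)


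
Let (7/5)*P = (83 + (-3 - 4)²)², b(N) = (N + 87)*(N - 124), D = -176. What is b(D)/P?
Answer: 3115/1452 ≈ 2.1453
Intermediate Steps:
b(N) = (-124 + N)*(87 + N) (b(N) = (87 + N)*(-124 + N) = (-124 + N)*(87 + N))
P = 87120/7 (P = 5*(83 + (-3 - 4)²)²/7 = 5*(83 + (-7)²)²/7 = 5*(83 + 49)²/7 = (5/7)*132² = (5/7)*17424 = 87120/7 ≈ 12446.)
b(D)/P = (-10788 + (-176)² - 37*(-176))/(87120/7) = (-10788 + 30976 + 6512)*(7/87120) = 26700*(7/87120) = 3115/1452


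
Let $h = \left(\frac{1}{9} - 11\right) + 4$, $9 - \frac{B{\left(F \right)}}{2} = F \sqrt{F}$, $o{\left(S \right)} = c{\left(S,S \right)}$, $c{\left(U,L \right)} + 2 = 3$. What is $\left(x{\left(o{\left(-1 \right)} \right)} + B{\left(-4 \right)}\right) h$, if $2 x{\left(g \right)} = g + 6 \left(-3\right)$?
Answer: $- \frac{589}{9} - \frac{992 i}{9} \approx -65.444 - 110.22 i$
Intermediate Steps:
$c{\left(U,L \right)} = 1$ ($c{\left(U,L \right)} = -2 + 3 = 1$)
$o{\left(S \right)} = 1$
$B{\left(F \right)} = 18 - 2 F^{\frac{3}{2}}$ ($B{\left(F \right)} = 18 - 2 F \sqrt{F} = 18 - 2 F^{\frac{3}{2}}$)
$x{\left(g \right)} = -9 + \frac{g}{2}$ ($x{\left(g \right)} = \frac{g + 6 \left(-3\right)}{2} = \frac{g - 18}{2} = \frac{-18 + g}{2} = -9 + \frac{g}{2}$)
$h = - \frac{62}{9}$ ($h = \left(\frac{1}{9} - 11\right) + 4 = - \frac{98}{9} + 4 = - \frac{62}{9} \approx -6.8889$)
$\left(x{\left(o{\left(-1 \right)} \right)} + B{\left(-4 \right)}\right) h = \left(\left(-9 + \frac{1}{2} \cdot 1\right) + \left(18 - 2 \left(-4\right)^{\frac{3}{2}}\right)\right) \left(- \frac{62}{9}\right) = \left(\left(-9 + \frac{1}{2}\right) + \left(18 - 2 \left(- 8 i\right)\right)\right) \left(- \frac{62}{9}\right) = \left(- \frac{17}{2} + \left(18 + 16 i\right)\right) \left(- \frac{62}{9}\right) = \left(\frac{19}{2} + 16 i\right) \left(- \frac{62}{9}\right) = - \frac{589}{9} - \frac{992 i}{9}$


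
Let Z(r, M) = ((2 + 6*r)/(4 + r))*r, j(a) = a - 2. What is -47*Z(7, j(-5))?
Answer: -1316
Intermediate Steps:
j(a) = -2 + a
Z(r, M) = r*(2 + 6*r)/(4 + r) (Z(r, M) = ((2 + 6*r)/(4 + r))*r = r*(2 + 6*r)/(4 + r))
-47*Z(7, j(-5)) = -94*7*(1 + 3*7)/(4 + 7) = -94*7*(1 + 21)/11 = -94*7*22/11 = -47*28 = -1316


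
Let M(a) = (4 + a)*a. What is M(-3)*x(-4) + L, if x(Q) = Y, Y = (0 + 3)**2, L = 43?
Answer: 16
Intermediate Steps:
Y = 9 (Y = 3**2 = 9)
x(Q) = 9
M(a) = a*(4 + a)
M(-3)*x(-4) + L = -3*(4 - 3)*9 + 43 = -3*1*9 + 43 = -3*9 + 43 = -27 + 43 = 16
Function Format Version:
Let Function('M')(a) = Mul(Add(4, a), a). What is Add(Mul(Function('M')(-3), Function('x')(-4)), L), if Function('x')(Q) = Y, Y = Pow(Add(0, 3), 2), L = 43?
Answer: 16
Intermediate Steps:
Y = 9 (Y = Pow(3, 2) = 9)
Function('x')(Q) = 9
Function('M')(a) = Mul(a, Add(4, a))
Add(Mul(Function('M')(-3), Function('x')(-4)), L) = Add(Mul(Mul(-3, Add(4, -3)), 9), 43) = Add(Mul(Mul(-3, 1), 9), 43) = Add(Mul(-3, 9), 43) = Add(-27, 43) = 16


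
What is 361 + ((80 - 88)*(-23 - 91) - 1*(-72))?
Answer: 1345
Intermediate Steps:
361 + ((80 - 88)*(-23 - 91) - 1*(-72)) = 361 + (-8*(-114) + 72) = 361 + (912 + 72) = 361 + 984 = 1345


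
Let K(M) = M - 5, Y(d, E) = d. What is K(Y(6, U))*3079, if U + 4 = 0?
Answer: 3079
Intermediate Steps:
U = -4 (U = -4 + 0 = -4)
K(M) = -5 + M
K(Y(6, U))*3079 = (-5 + 6)*3079 = 1*3079 = 3079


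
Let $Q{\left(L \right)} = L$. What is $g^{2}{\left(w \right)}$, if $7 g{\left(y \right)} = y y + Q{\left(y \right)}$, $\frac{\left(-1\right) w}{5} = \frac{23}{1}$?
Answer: $\frac{171872100}{49} \approx 3.5076 \cdot 10^{6}$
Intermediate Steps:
$w = -115$ ($w = - 5 \cdot \frac{23}{1} = - 5 \cdot 23 \cdot 1 = \left(-5\right) 23 = -115$)
$g{\left(y \right)} = \frac{y}{7} + \frac{y^{2}}{7}$ ($g{\left(y \right)} = \frac{y y + y}{7} = \frac{y^{2} + y}{7} = \frac{y + y^{2}}{7} = \frac{y}{7} + \frac{y^{2}}{7}$)
$g^{2}{\left(w \right)} = \left(\frac{1}{7} \left(-115\right) \left(1 - 115\right)\right)^{2} = \left(\frac{1}{7} \left(-115\right) \left(-114\right)\right)^{2} = \left(\frac{13110}{7}\right)^{2} = \frac{171872100}{49}$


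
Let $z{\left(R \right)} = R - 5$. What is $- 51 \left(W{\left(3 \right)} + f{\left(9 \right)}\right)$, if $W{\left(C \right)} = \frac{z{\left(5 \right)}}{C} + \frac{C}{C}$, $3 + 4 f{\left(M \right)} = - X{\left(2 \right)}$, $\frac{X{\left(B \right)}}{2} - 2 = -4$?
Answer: $- \frac{255}{4} \approx -63.75$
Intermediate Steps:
$z{\left(R \right)} = -5 + R$ ($z{\left(R \right)} = R - 5 = -5 + R$)
$X{\left(B \right)} = -4$ ($X{\left(B \right)} = 4 + 2 \left(-4\right) = 4 - 8 = -4$)
$f{\left(M \right)} = \frac{1}{4}$ ($f{\left(M \right)} = - \frac{3}{4} + \frac{\left(-1\right) \left(-4\right)}{4} = - \frac{3}{4} + \frac{1}{4} \cdot 4 = - \frac{3}{4} + 1 = \frac{1}{4}$)
$W{\left(C \right)} = 1$ ($W{\left(C \right)} = \frac{-5 + 5}{C} + \frac{C}{C} = \frac{0}{C} + 1 = 0 + 1 = 1$)
$- 51 \left(W{\left(3 \right)} + f{\left(9 \right)}\right) = - 51 \left(1 + \frac{1}{4}\right) = \left(-51\right) \frac{5}{4} = - \frac{255}{4}$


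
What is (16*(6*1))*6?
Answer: 576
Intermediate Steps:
(16*(6*1))*6 = (16*6)*6 = 96*6 = 576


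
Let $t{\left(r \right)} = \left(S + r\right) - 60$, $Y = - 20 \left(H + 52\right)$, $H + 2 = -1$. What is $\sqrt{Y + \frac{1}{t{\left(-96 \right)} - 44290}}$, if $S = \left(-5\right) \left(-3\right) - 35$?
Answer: $\frac{i \sqrt{1937680697346}}{44466} \approx 31.305 i$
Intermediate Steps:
$H = -3$ ($H = -2 - 1 = -3$)
$S = -20$ ($S = 15 - 35 = -20$)
$Y = -980$ ($Y = - 20 \left(-3 + 52\right) = \left(-20\right) 49 = -980$)
$t{\left(r \right)} = -80 + r$ ($t{\left(r \right)} = \left(-20 + r\right) - 60 = -80 + r$)
$\sqrt{Y + \frac{1}{t{\left(-96 \right)} - 44290}} = \sqrt{-980 + \frac{1}{\left(-80 - 96\right) - 44290}} = \sqrt{-980 + \frac{1}{-176 - 44290}} = \sqrt{-980 + \frac{1}{-44466}} = \sqrt{-980 - \frac{1}{44466}} = \sqrt{- \frac{43576681}{44466}} = \frac{i \sqrt{1937680697346}}{44466}$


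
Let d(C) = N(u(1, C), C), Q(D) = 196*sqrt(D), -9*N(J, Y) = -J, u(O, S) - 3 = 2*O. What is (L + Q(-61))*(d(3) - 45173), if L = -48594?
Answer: 6585329296/3 - 79684192*I*sqrt(61)/9 ≈ 2.1951e+9 - 6.915e+7*I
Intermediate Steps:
u(O, S) = 3 + 2*O
N(J, Y) = J/9 (N(J, Y) = -(-1)*J/9 = J/9)
d(C) = 5/9 (d(C) = (3 + 2*1)/9 = (3 + 2)/9 = (1/9)*5 = 5/9)
(L + Q(-61))*(d(3) - 45173) = (-48594 + 196*sqrt(-61))*(5/9 - 45173) = (-48594 + 196*(I*sqrt(61)))*(-406552/9) = (-48594 + 196*I*sqrt(61))*(-406552/9) = 6585329296/3 - 79684192*I*sqrt(61)/9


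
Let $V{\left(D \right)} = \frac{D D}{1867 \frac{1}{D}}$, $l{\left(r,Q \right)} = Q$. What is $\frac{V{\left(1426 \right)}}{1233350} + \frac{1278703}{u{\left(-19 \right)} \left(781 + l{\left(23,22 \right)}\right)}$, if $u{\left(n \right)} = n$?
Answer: $- \frac{1450091328108459}{17565875756825} \approx -82.552$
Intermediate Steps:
$V{\left(D \right)} = \frac{D^{3}}{1867}$ ($V{\left(D \right)} = D^{2} \frac{D}{1867} = \frac{D^{3}}{1867}$)
$\frac{V{\left(1426 \right)}}{1233350} + \frac{1278703}{u{\left(-19 \right)} \left(781 + l{\left(23,22 \right)}\right)} = \frac{\frac{1}{1867} \cdot 1426^{3}}{1233350} + \frac{1278703}{\left(-19\right) \left(781 + 22\right)} = \frac{1}{1867} \cdot 2899736776 \cdot \frac{1}{1233350} + \frac{1278703}{\left(-19\right) 803} = \frac{2899736776}{1867} \cdot \frac{1}{1233350} + \frac{1278703}{-15257} = \frac{1449868388}{1151332225} + 1278703 \left(- \frac{1}{15257}\right) = \frac{1449868388}{1151332225} - \frac{1278703}{15257} = - \frac{1450091328108459}{17565875756825}$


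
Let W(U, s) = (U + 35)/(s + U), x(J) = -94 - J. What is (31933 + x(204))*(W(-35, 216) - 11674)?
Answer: -369306990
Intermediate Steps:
W(U, s) = (35 + U)/(U + s)
(31933 + x(204))*(W(-35, 216) - 11674) = (31933 + (-94 - 1*204))*((35 - 35)/(-35 + 216) - 11674) = (31933 + (-94 - 204))*(0/181 - 11674) = (31933 - 298)*((1/181)*0 - 11674) = 31635*(0 - 11674) = 31635*(-11674) = -369306990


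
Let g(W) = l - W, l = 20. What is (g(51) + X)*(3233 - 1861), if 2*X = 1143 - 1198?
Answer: -80262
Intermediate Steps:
X = -55/2 (X = (1143 - 1198)/2 = (1/2)*(-55) = -55/2 ≈ -27.500)
g(W) = 20 - W
(g(51) + X)*(3233 - 1861) = ((20 - 1*51) - 55/2)*(3233 - 1861) = ((20 - 51) - 55/2)*1372 = (-31 - 55/2)*1372 = -117/2*1372 = -80262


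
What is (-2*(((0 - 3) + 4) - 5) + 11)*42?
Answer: 798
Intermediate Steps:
(-2*(((0 - 3) + 4) - 5) + 11)*42 = (-2*((-3 + 4) - 5) + 11)*42 = (-2*(1 - 5) + 11)*42 = (-2*(-4) + 11)*42 = (8 + 11)*42 = 19*42 = 798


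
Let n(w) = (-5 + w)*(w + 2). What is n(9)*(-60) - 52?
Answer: -2692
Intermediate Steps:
n(w) = (-5 + w)*(2 + w)
n(9)*(-60) - 52 = (-10 + 9**2 - 3*9)*(-60) - 52 = (-10 + 81 - 27)*(-60) - 52 = 44*(-60) - 52 = -2640 - 52 = -2692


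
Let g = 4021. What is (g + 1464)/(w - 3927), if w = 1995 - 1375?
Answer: -5485/3307 ≈ -1.6586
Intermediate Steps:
w = 620
(g + 1464)/(w - 3927) = (4021 + 1464)/(620 - 3927) = 5485/(-3307) = 5485*(-1/3307) = -5485/3307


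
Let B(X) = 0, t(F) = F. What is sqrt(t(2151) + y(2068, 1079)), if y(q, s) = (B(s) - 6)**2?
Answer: 27*sqrt(3) ≈ 46.765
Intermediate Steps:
y(q, s) = 36 (y(q, s) = (0 - 6)**2 = (-6)**2 = 36)
sqrt(t(2151) + y(2068, 1079)) = sqrt(2151 + 36) = sqrt(2187) = 27*sqrt(3)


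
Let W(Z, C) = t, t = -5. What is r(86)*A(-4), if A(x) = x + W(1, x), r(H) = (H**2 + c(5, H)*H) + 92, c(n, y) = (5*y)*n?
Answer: -1731492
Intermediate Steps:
W(Z, C) = -5
c(n, y) = 5*n*y
r(H) = 92 + 26*H**2 (r(H) = (H**2 + (5*5*H)*H) + 92 = (H**2 + (25*H)*H) + 92 = (H**2 + 25*H**2) + 92 = 26*H**2 + 92 = 92 + 26*H**2)
A(x) = -5 + x (A(x) = x - 5 = -5 + x)
r(86)*A(-4) = (92 + 26*86**2)*(-5 - 4) = (92 + 26*7396)*(-9) = (92 + 192296)*(-9) = 192388*(-9) = -1731492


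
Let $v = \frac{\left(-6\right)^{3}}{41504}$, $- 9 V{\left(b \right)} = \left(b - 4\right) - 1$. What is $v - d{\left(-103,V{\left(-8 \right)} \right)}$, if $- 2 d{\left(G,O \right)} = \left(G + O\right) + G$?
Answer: $- \frac{4775797}{46692} \approx -102.28$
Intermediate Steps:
$V{\left(b \right)} = \frac{5}{9} - \frac{b}{9}$ ($V{\left(b \right)} = - \frac{\left(b - 4\right) - 1}{9} = - \frac{\left(-4 + b\right) - 1}{9} = - \frac{-5 + b}{9} = \frac{5}{9} - \frac{b}{9}$)
$d{\left(G,O \right)} = - G - \frac{O}{2}$ ($d{\left(G,O \right)} = - \frac{\left(G + O\right) + G}{2} = - \frac{O + 2 G}{2} = - G - \frac{O}{2}$)
$v = - \frac{27}{5188}$ ($v = \left(-216\right) \frac{1}{41504} = - \frac{27}{5188} \approx -0.0052043$)
$v - d{\left(-103,V{\left(-8 \right)} \right)} = - \frac{27}{5188} - \left(\left(-1\right) \left(-103\right) - \frac{\frac{5}{9} - - \frac{8}{9}}{2}\right) = - \frac{27}{5188} - \left(103 - \frac{\frac{5}{9} + \frac{8}{9}}{2}\right) = - \frac{27}{5188} - \left(103 - \frac{13}{18}\right) = - \frac{27}{5188} - \frac{1841}{18} = - \frac{4775797}{46692}$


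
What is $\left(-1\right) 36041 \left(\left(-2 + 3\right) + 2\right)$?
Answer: $-108123$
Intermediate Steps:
$\left(-1\right) 36041 \left(\left(-2 + 3\right) + 2\right) = - 36041 \left(1 + 2\right) = \left(-36041\right) 3 = -108123$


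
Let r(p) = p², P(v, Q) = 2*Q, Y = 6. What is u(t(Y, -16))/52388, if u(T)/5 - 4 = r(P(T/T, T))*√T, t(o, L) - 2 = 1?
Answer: 5/13097 + 45*√3/13097 ≈ 0.0063329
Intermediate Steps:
t(o, L) = 3 (t(o, L) = 2 + 1 = 3)
u(T) = 20 + 20*T^(5/2) (u(T) = 20 + 5*((2*T)²*√T) = 20 + 5*((4*T²)*√T) = 20 + 5*(4*T^(5/2)) = 20 + 20*T^(5/2))
u(t(Y, -16))/52388 = (20 + 20*3^(5/2))/52388 = (20 + 20*(9*√3))*(1/52388) = (20 + 180*√3)*(1/52388) = 5/13097 + 45*√3/13097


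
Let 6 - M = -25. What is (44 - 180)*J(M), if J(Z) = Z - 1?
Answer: -4080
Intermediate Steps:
M = 31 (M = 6 - 1*(-25) = 6 + 25 = 31)
J(Z) = -1 + Z
(44 - 180)*J(M) = (44 - 180)*(-1 + 31) = -136*30 = -4080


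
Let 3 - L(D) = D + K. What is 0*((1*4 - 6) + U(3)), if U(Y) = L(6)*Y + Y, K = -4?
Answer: 0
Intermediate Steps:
L(D) = 7 - D (L(D) = 3 - (D - 4) = 3 - (-4 + D) = 3 + (4 - D) = 7 - D)
U(Y) = 2*Y (U(Y) = (7 - 1*6)*Y + Y = (7 - 6)*Y + Y = 1*Y + Y = Y + Y = 2*Y)
0*((1*4 - 6) + U(3)) = 0*((1*4 - 6) + 2*3) = 0*((4 - 6) + 6) = 0*(-2 + 6) = 0*4 = 0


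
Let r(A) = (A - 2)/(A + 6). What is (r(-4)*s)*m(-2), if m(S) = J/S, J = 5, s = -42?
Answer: -315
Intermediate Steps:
r(A) = (-2 + A)/(6 + A)
m(S) = 5/S
(r(-4)*s)*m(-2) = (((-2 - 4)/(6 - 4))*(-42))*(5/(-2)) = ((-6/2)*(-42))*(5*(-1/2)) = (((1/2)*(-6))*(-42))*(-5/2) = -3*(-42)*(-5/2) = 126*(-5/2) = -315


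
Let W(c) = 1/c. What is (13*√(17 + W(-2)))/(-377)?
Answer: -√66/58 ≈ -0.14007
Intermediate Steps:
(13*√(17 + W(-2)))/(-377) = (13*√(17 + 1/(-2)))/(-377) = (13*√(17 - ½))*(-1/377) = (13*√(33/2))*(-1/377) = (13*(√66/2))*(-1/377) = (13*√66/2)*(-1/377) = -√66/58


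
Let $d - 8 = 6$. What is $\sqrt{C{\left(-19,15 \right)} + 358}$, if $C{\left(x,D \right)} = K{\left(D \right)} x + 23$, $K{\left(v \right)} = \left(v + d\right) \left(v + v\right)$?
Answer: $i \sqrt{16149} \approx 127.08 i$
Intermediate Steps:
$d = 14$ ($d = 8 + 6 = 14$)
$K{\left(v \right)} = 2 v \left(14 + v\right)$ ($K{\left(v \right)} = \left(v + 14\right) \left(v + v\right) = \left(14 + v\right) 2 v = 2 v \left(14 + v\right)$)
$C{\left(x,D \right)} = 23 + 2 D x \left(14 + D\right)$ ($C{\left(x,D \right)} = 2 D \left(14 + D\right) x + 23 = 2 D x \left(14 + D\right) + 23 = 23 + 2 D x \left(14 + D\right)$)
$\sqrt{C{\left(-19,15 \right)} + 358} = \sqrt{\left(23 + 2 \cdot 15 \left(-19\right) \left(14 + 15\right)\right) + 358} = \sqrt{\left(23 + 2 \cdot 15 \left(-19\right) 29\right) + 358} = \sqrt{\left(23 - 16530\right) + 358} = \sqrt{-16507 + 358} = \sqrt{-16149} = i \sqrt{16149}$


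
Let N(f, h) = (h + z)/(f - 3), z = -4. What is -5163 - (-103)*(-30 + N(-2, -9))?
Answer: -39926/5 ≈ -7985.2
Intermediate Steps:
N(f, h) = (-4 + h)/(-3 + f) (N(f, h) = (h - 4)/(f - 3) = (-4 + h)/(-3 + f))
-5163 - (-103)*(-30 + N(-2, -9)) = -5163 - (-103)*(-30 + (-4 - 9)/(-3 - 2)) = -5163 - (-103)*(-30 - 13/(-5)) = -5163 - (-103)*(-30 - ⅕*(-13)) = -5163 - (-103)*(-30 + 13/5) = -5163 - (-103)*(-137)/5 = -5163 - 1*14111/5 = -5163 - 14111/5 = -39926/5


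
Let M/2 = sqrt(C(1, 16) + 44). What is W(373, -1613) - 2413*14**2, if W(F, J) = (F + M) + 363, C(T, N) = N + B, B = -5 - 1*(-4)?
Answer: -472212 + 2*sqrt(59) ≈ -4.7220e+5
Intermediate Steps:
B = -1 (B = -5 + 4 = -1)
C(T, N) = -1 + N (C(T, N) = N - 1 = -1 + N)
M = 2*sqrt(59) (M = 2*sqrt((-1 + 16) + 44) = 2*sqrt(15 + 44) = 2*sqrt(59) ≈ 15.362)
W(F, J) = 363 + F + 2*sqrt(59) (W(F, J) = (F + 2*sqrt(59)) + 363 = 363 + F + 2*sqrt(59))
W(373, -1613) - 2413*14**2 = (363 + 373 + 2*sqrt(59)) - 2413*14**2 = (736 + 2*sqrt(59)) - 2413*196 = (736 + 2*sqrt(59)) - 1*472948 = (736 + 2*sqrt(59)) - 472948 = -472212 + 2*sqrt(59)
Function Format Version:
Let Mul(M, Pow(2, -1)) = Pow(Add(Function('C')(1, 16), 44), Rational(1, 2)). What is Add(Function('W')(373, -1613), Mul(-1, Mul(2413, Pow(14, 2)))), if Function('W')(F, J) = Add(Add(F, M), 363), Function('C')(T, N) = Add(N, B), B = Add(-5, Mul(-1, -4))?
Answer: Add(-472212, Mul(2, Pow(59, Rational(1, 2)))) ≈ -4.7220e+5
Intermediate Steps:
B = -1 (B = Add(-5, 4) = -1)
Function('C')(T, N) = Add(-1, N) (Function('C')(T, N) = Add(N, -1) = Add(-1, N))
M = Mul(2, Pow(59, Rational(1, 2))) (M = Mul(2, Pow(Add(Add(-1, 16), 44), Rational(1, 2))) = Mul(2, Pow(Add(15, 44), Rational(1, 2))) = Mul(2, Pow(59, Rational(1, 2))) ≈ 15.362)
Function('W')(F, J) = Add(363, F, Mul(2, Pow(59, Rational(1, 2)))) (Function('W')(F, J) = Add(Add(F, Mul(2, Pow(59, Rational(1, 2)))), 363) = Add(363, F, Mul(2, Pow(59, Rational(1, 2)))))
Add(Function('W')(373, -1613), Mul(-1, Mul(2413, Pow(14, 2)))) = Add(Add(363, 373, Mul(2, Pow(59, Rational(1, 2)))), Mul(-1, Mul(2413, Pow(14, 2)))) = Add(Add(736, Mul(2, Pow(59, Rational(1, 2)))), Mul(-1, Mul(2413, 196))) = Add(Add(736, Mul(2, Pow(59, Rational(1, 2)))), Mul(-1, 472948)) = Add(Add(736, Mul(2, Pow(59, Rational(1, 2)))), -472948) = Add(-472212, Mul(2, Pow(59, Rational(1, 2))))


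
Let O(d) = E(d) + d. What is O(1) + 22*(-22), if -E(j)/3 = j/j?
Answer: -486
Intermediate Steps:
E(j) = -3 (E(j) = -3*j/j = -3*1 = -3)
O(d) = -3 + d
O(1) + 22*(-22) = (-3 + 1) + 22*(-22) = -2 - 484 = -486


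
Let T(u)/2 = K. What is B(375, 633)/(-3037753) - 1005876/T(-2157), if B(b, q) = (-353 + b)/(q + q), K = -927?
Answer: 107455366420285/198058457847 ≈ 542.54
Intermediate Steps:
B(b, q) = (-353 + b)/(2*q) (B(b, q) = (-353 + b)/((2*q)) = (-353 + b)*(1/(2*q)) = (-353 + b)/(2*q))
T(u) = -1854 (T(u) = 2*(-927) = -1854)
B(375, 633)/(-3037753) - 1005876/T(-2157) = ((½)*(-353 + 375)/633)/(-3037753) - 1005876/(-1854) = ((½)*(1/633)*22)*(-1/3037753) - 1005876*(-1/1854) = (11/633)*(-1/3037753) + 55882/103 = -11/1922897649 + 55882/103 = 107455366420285/198058457847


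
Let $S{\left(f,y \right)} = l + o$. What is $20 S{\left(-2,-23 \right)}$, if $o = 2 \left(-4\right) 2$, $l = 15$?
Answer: $-20$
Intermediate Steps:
$o = -16$ ($o = \left(-8\right) 2 = -16$)
$S{\left(f,y \right)} = -1$ ($S{\left(f,y \right)} = 15 - 16 = -1$)
$20 S{\left(-2,-23 \right)} = 20 \left(-1\right) = -20$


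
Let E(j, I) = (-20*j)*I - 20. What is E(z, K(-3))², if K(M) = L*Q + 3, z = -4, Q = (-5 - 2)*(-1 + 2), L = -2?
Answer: 1795600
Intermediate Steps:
Q = -7 (Q = -7*1 = -7)
K(M) = 17 (K(M) = -2*(-7) + 3 = 14 + 3 = 17)
E(j, I) = -20 - 20*I*j (E(j, I) = -20*I*j - 20 = -20 - 20*I*j)
E(z, K(-3))² = (-20 - 20*17*(-4))² = (-20 + 1360)² = 1340² = 1795600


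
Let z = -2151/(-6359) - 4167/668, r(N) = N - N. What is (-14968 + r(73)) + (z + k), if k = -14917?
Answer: -126970922705/4247812 ≈ -29891.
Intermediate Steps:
r(N) = 0
z = -25061085/4247812 (z = -2151*(-1/6359) - 4167*1/668 = 2151/6359 - 4167/668 = -25061085/4247812 ≈ -5.8998)
(-14968 + r(73)) + (z + k) = (-14968 + 0) + (-25061085/4247812 - 14917) = -14968 - 63389672689/4247812 = -126970922705/4247812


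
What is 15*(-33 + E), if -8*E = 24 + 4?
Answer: -1095/2 ≈ -547.50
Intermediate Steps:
E = -7/2 (E = -(24 + 4)/8 = -⅛*28 = -7/2 ≈ -3.5000)
15*(-33 + E) = 15*(-33 - 7/2) = 15*(-73/2) = -1095/2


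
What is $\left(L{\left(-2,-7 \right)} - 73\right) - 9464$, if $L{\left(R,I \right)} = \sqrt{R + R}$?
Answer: $-9537 + 2 i \approx -9537.0 + 2.0 i$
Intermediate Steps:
$L{\left(R,I \right)} = \sqrt{2} \sqrt{R}$ ($L{\left(R,I \right)} = \sqrt{2 R} = \sqrt{2} \sqrt{R}$)
$\left(L{\left(-2,-7 \right)} - 73\right) - 9464 = \left(\sqrt{2} \sqrt{-2} - 73\right) - 9464 = \left(\sqrt{2} i \sqrt{2} - 73\right) - 9464 = \left(2 i - 73\right) - 9464 = \left(-73 + 2 i\right) - 9464 = -9537 + 2 i$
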